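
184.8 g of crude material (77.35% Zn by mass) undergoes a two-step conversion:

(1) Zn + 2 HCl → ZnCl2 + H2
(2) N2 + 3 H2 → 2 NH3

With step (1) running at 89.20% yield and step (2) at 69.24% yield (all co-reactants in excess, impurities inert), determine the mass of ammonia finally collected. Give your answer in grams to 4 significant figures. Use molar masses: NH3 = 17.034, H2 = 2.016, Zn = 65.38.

15.33 g

Pure Zn = 184.8 × 0.7735 = 142.94 g.
n(Zn) = 142.94 / 65.38 = 2.1863 mol.
Step 1 (Zn:H2 = 1:1): theoretical n(H2) = 2.1863 mol; at 89.20% yield, n(H2) = 1.9502 mol.
Step 2 (H2:NH3 = 3:2): theoretical n(NH3) = 1.3001 mol, so theoretical mass = 1.3001 × 17.034 = 22.147 g.
At 69.24% yield, actual mass of NH3 = 22.147 × 0.6924 = 15.334 g.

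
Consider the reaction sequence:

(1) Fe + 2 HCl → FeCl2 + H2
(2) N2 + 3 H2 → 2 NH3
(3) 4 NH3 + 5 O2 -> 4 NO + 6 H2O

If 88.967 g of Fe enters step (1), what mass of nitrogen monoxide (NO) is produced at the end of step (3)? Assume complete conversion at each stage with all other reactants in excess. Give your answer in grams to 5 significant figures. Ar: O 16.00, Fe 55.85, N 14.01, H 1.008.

M(Fe) = 55.85 g/mol.
M(NO) = 14.01 + 16.00 = 30.01 g/mol.
n(Fe) = 88.967 / 55.85 = 1.59296 mol.
Reaction (1): Fe→H2 ratio 1:1 ⇒ n(H2) = 1.59296 mol.
Reaction (2): H2→NH3 ratio 3:2 ⇒ n(NH3) = 1.06198 mol.
Reaction (3): NH3→NO ratio 4:4 ⇒ n(NO) = 1.06198 mol.
Mass of NO = 1.06198 × 30.01 = 31.8699 g.

31.870 g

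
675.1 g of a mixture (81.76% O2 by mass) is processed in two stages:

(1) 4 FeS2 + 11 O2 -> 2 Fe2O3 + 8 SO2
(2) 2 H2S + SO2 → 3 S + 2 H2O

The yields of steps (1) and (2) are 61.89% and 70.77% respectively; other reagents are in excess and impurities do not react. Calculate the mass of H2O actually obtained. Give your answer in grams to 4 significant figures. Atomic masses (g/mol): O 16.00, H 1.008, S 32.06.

Pure O2 = 675.1 × 0.8176 = 551.96 g.
M(O2) = 2(16.00) = 32.00 g/mol.
M(H2O) = 2(1.008) + 16.00 = 18.016 g/mol.
n(O2) = 551.96 / 32.00 = 17.249 mol.
Step 1 (O2:SO2 = 11:8): theoretical n(SO2) = 12.545 mol; at 61.89% yield, n(SO2) = 7.7638 mol.
Step 2 (SO2:H2O = 1:2): theoretical n(H2O) = 15.528 mol, so theoretical mass = 15.528 × 18.016 = 279.75 g.
At 70.77% yield, actual mass of H2O = 279.75 × 0.7077 = 197.98 g.

198.0 g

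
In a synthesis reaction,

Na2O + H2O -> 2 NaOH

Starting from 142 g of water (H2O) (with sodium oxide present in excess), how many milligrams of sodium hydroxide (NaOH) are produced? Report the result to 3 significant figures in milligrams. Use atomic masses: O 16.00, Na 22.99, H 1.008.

631000 mg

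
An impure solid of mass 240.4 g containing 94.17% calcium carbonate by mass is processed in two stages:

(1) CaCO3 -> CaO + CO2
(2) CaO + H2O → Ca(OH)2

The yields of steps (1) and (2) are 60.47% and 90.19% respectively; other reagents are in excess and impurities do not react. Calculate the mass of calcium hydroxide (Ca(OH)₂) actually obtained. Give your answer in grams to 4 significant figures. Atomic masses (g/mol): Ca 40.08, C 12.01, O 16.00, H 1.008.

91.40 g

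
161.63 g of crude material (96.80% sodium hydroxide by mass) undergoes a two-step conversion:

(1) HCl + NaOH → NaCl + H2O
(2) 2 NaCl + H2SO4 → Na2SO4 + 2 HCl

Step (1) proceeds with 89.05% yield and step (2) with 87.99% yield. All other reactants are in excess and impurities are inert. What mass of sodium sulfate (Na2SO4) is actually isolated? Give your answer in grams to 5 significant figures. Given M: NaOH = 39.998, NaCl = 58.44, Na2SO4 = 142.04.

217.67 g

Pure NaOH = 161.63 × 0.9680 = 156.458 g.
n(NaOH) = 156.458 / 39.998 = 3.91164 mol.
Step 1 (NaOH:NaCl = 1:1): theoretical n(NaCl) = 3.91164 mol; at 89.05% yield, n(NaCl) = 3.48332 mol.
Step 2 (NaCl:Na2SO4 = 2:1): theoretical n(Na2SO4) = 1.74166 mol, so theoretical mass = 1.74166 × 142.04 = 247.385 g.
At 87.99% yield, actual mass of Na2SO4 = 247.385 × 0.8799 = 217.674 g.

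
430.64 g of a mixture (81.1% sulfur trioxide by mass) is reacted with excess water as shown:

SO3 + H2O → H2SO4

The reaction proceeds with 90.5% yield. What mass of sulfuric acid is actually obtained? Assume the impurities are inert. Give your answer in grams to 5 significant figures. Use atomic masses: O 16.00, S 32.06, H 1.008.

387.20 g

Pure SO3 available = 430.64 g × 0.811 = 349.249 g.
M(SO3) = 32.06 + 3(16.00) = 80.06 g/mol.
M(H2SO4) = 2(1.008) + 32.06 + 4(16.00) = 98.076 g/mol.
n(SO3) = 349.249 g / 80.06 g/mol = 4.36234 mol.
From the equation the SO3:H2SO4 mole ratio is 1:1, so n(H2SO4) = 4.36234 × 1/1 = 4.36234 mol.
Mass of H2SO4 = 4.36234 mol × 98.076 g/mol = 427.841 g.
Actual mass collected = 427.841 g × 0.905 = 387.196 g.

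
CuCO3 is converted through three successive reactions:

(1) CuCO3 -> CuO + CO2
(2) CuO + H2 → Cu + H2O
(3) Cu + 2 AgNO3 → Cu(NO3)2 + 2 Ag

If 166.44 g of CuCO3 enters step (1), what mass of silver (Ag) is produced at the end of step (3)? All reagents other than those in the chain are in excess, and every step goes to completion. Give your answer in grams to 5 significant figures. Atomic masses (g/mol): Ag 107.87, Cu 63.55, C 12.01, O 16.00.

290.61 g

M(CuCO3) = 63.55 + 12.01 + 3(16.00) = 123.56 g/mol.
M(Ag) = 107.87 g/mol.
n(CuCO3) = 166.44 / 123.56 = 1.34704 mol.
Reaction (1): CuCO3→CuO ratio 1:1 ⇒ n(CuO) = 1.34704 mol.
Reaction (2): CuO→Cu ratio 1:1 ⇒ n(Cu) = 1.34704 mol.
Reaction (3): Cu→Ag ratio 1:2 ⇒ n(Ag) = 2.69408 mol.
Mass of Ag = 2.69408 × 107.87 = 290.610 g.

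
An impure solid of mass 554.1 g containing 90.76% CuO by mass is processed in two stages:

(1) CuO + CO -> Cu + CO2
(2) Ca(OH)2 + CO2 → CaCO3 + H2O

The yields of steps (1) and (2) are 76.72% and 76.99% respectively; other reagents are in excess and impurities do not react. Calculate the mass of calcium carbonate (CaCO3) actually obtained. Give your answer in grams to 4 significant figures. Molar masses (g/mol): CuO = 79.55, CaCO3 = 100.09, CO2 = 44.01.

Pure CuO = 554.1 × 0.9076 = 502.90 g.
n(CuO) = 502.90 / 79.55 = 6.3218 mol.
Step 1 (CuO:CO2 = 1:1): theoretical n(CO2) = 6.3218 mol; at 76.72% yield, n(CO2) = 4.8501 mol.
Step 2 (CO2:CaCO3 = 1:1): theoretical n(CaCO3) = 4.8501 mol, so theoretical mass = 4.8501 × 100.09 = 485.45 g.
At 76.99% yield, actual mass of CaCO3 = 485.45 × 0.7699 = 373.75 g.

373.7 g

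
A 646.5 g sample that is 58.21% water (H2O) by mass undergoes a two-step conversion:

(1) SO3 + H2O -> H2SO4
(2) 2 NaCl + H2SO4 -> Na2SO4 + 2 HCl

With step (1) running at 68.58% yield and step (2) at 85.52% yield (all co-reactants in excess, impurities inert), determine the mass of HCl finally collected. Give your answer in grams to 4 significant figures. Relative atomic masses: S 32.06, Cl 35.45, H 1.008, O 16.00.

Pure H2O = 646.5 × 0.5821 = 376.33 g.
M(H2O) = 2(1.008) + 16.00 = 18.016 g/mol.
M(HCl) = 1.008 + 35.45 = 36.458 g/mol.
n(H2O) = 376.33 / 18.016 = 20.889 mol.
Step 1 (H2O:H2SO4 = 1:1): theoretical n(H2SO4) = 20.889 mol; at 68.58% yield, n(H2SO4) = 14.325 mol.
Step 2 (H2SO4:HCl = 1:2): theoretical n(HCl) = 28.651 mol, so theoretical mass = 28.651 × 36.458 = 1044.5 g.
At 85.52% yield, actual mass of HCl = 1044.5 × 0.8552 = 893.30 g.

893.3 g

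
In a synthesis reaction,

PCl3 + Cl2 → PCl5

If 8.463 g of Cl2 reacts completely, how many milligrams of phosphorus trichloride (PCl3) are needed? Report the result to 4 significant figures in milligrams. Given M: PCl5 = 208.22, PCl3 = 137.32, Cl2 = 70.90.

n(Cl2) = 8.4630 g / 70.90 g/mol = 0.11937 mol.
From the equation the Cl2:PCl3 mole ratio is 1:1, so n(PCl3) = 0.11937 × 1/1 = 0.11937 mol.
Mass of PCl3 = 0.11937 mol × 137.32 g/mol = 16.391 g.
Converting to mg: 16.391 g = 16390 mg.

16390 mg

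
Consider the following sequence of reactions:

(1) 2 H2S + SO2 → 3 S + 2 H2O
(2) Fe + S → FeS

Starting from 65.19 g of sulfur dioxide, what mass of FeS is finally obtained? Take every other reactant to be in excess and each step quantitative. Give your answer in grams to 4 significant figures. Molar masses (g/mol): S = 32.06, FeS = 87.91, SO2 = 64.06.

268.4 g

n(SO2) = 65.190 / 64.06 = 1.0176 mol.
Step 1 gives a 1:3 ratio of SO2 to S, so n(S) = 3.0529 mol.
In step 2 the S:FeS ratio is 1:1, so n(FeS) = 3.0529 mol.
Mass of FeS = 3.0529 × 87.91 = 268.38 g.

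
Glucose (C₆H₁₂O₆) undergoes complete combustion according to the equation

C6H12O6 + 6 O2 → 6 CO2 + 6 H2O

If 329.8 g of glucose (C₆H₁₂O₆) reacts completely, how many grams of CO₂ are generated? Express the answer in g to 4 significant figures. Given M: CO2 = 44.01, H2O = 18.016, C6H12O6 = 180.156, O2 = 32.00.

483.4 g

n(C6H12O6) = 329.80 g / 180.156 g/mol = 1.8306 mol.
From the equation the C6H12O6:CO2 mole ratio is 1:6, so n(CO2) = 1.8306 × 6/1 = 10.984 mol.
Mass of CO2 = 10.984 mol × 44.01 g/mol = 483.40 g.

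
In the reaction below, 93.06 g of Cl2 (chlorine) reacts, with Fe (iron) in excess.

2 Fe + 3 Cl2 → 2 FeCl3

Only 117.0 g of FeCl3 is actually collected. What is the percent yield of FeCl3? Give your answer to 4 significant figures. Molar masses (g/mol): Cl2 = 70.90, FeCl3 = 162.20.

n(Cl2) = 93.060 g / 70.90 g/mol = 1.3126 mol.
From the equation the Cl2:FeCl3 mole ratio is 3:2, so n(FeCl3) = 1.3126 × 2/3 = 0.87504 mol.
Mass of FeCl3 = 0.87504 mol × 162.20 g/mol = 141.93 g.
This is the theoretical yield. Percent yield = 117.0 g / 141.93 g × 100% = 82.435%.

82.43 %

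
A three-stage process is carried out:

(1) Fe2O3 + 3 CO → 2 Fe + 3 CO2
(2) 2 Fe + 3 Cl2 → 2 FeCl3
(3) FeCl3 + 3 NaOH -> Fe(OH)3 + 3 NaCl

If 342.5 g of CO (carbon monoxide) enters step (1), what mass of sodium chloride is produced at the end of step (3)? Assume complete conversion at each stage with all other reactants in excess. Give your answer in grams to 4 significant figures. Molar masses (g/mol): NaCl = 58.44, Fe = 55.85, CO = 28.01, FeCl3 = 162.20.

1429 g

n(CO) = 342.5 / 28.01 = 12.228 mol.
Reaction (1): CO→Fe ratio 3:2 ⇒ n(Fe) = 8.1519 mol.
Reaction (2): Fe→FeCl3 ratio 2:2 ⇒ n(FeCl3) = 8.1519 mol.
Reaction (3): FeCl3→NaCl ratio 1:3 ⇒ n(NaCl) = 24.456 mol.
Mass of NaCl = 24.456 × 58.44 = 1429.2 g.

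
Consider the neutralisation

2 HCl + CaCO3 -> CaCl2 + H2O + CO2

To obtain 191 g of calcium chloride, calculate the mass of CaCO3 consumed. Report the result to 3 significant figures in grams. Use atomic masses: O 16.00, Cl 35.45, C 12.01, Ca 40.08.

172 g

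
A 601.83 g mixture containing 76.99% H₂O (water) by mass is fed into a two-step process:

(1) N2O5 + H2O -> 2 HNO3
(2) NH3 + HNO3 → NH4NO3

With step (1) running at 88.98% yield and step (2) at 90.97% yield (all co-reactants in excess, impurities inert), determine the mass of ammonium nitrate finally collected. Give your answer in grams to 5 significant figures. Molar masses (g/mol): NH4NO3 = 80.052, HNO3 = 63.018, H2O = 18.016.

Pure H2O = 601.83 × 0.7699 = 463.349 g.
n(H2O) = 463.349 / 18.016 = 25.7187 mol.
Step 1 (H2O:HNO3 = 1:2): theoretical n(HNO3) = 51.4375 mol; at 88.98% yield, n(HNO3) = 45.7691 mol.
Step 2 (HNO3:NH4NO3 = 1:1): theoretical n(NH4NO3) = 45.7691 mol, so theoretical mass = 45.7691 × 80.052 = 3663.91 g.
At 90.97% yield, actual mass of NH4NO3 = 3663.91 × 0.9097 = 3333.06 g.

3333.1 g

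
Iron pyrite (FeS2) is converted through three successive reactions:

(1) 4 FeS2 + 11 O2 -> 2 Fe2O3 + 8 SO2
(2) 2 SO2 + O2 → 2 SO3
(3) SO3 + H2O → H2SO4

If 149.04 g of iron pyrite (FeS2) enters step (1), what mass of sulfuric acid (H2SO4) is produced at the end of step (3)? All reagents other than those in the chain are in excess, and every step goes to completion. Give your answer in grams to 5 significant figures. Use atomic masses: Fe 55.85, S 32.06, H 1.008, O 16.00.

M(FeS2) = 55.85 + 2(32.06) = 119.97 g/mol.
M(H2SO4) = 2(1.008) + 32.06 + 4(16.00) = 98.076 g/mol.
n(FeS2) = 149.04 / 119.97 = 1.24231 mol.
Reaction (1): FeS2→SO2 ratio 4:8 ⇒ n(SO2) = 2.48462 mol.
Reaction (2): SO2→SO3 ratio 2:2 ⇒ n(SO3) = 2.48462 mol.
Reaction (3): SO3→H2SO4 ratio 1:1 ⇒ n(H2SO4) = 2.48462 mol.
Mass of H2SO4 = 2.48462 × 98.076 = 243.682 g.

243.68 g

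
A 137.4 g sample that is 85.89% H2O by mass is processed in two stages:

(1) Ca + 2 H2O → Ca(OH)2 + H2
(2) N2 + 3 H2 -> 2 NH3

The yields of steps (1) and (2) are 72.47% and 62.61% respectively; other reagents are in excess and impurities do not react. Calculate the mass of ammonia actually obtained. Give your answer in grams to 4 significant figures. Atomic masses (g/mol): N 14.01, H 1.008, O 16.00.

16.88 g

Pure H2O = 137.4 × 0.8589 = 118.01 g.
M(H2O) = 2(1.008) + 16.00 = 18.016 g/mol.
M(NH3) = 14.01 + 3(1.008) = 17.034 g/mol.
n(H2O) = 118.01 / 18.016 = 6.5504 mol.
Step 1 (H2O:H2 = 2:1): theoretical n(H2) = 3.2752 mol; at 72.47% yield, n(H2) = 2.3736 mol.
Step 2 (H2:NH3 = 3:2): theoretical n(NH3) = 1.5824 mol, so theoretical mass = 1.5824 × 17.034 = 26.954 g.
At 62.61% yield, actual mass of NH3 = 26.954 × 0.6261 = 16.876 g.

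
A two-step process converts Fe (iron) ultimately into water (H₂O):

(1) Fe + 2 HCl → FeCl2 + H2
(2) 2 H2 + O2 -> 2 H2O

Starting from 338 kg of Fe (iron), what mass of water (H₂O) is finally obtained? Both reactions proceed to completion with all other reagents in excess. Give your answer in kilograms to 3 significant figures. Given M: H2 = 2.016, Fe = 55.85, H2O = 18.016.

109 kg

338 kg = 338000 g.
n(Fe) = 338000 / 55.85 = 6052 mol.
Step 1 gives a 1:1 ratio of Fe to H2, so n(H2) = 6052 mol.
In step 2 the H2:H2O ratio is 2:2, so n(H2O) = 6052 mol.
Mass of H2O = 6052 × 18.016 = 109000 g = 109 kg.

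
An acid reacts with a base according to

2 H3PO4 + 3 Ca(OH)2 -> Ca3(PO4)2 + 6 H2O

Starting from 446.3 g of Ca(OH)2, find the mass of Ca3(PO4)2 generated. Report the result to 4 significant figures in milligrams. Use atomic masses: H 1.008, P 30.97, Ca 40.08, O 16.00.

622800 mg

M(Ca(OH)2) = 40.08 + 2(16.00) + 2(1.008) = 74.096 g/mol.
M(Ca3(PO4)2) = 3(40.08) + 2(30.97) + 8(16.00) = 310.18 g/mol.
n(Ca(OH)2) = 446.30 g / 74.096 g/mol = 6.0233 mol.
From the equation the Ca(OH)2:Ca3(PO4)2 mole ratio is 3:1, so n(Ca3(PO4)2) = 6.0233 × 1/3 = 2.0078 mol.
Mass of Ca3(PO4)2 = 2.0078 mol × 310.18 g/mol = 622.77 g.
Converting to mg: 622.77 g = 622800 mg.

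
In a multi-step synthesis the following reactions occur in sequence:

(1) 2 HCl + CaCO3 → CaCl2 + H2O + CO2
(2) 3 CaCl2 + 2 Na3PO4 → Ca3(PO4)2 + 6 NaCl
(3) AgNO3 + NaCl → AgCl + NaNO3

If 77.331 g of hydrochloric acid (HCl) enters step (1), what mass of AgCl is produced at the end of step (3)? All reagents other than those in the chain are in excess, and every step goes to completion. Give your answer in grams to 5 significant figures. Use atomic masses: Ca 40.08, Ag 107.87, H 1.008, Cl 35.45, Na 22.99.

304.00 g

M(HCl) = 1.008 + 35.45 = 36.458 g/mol.
M(AgCl) = 107.87 + 35.45 = 143.32 g/mol.
n(HCl) = 77.331 / 36.458 = 2.12110 mol.
Reaction (1): HCl→CaCl2 ratio 2:1 ⇒ n(CaCl2) = 1.06055 mol.
Reaction (2): CaCl2→NaCl ratio 3:6 ⇒ n(NaCl) = 2.12110 mol.
Reaction (3): NaCl→AgCl ratio 1:1 ⇒ n(AgCl) = 2.12110 mol.
Mass of AgCl = 2.12110 × 143.32 = 303.996 g.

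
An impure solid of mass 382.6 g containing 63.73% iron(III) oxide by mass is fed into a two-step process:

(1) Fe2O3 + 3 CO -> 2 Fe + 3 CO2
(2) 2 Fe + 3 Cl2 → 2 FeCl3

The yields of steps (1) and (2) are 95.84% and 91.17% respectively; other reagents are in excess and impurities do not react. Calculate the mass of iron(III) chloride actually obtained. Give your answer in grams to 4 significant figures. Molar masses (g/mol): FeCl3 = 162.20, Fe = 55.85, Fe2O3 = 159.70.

432.8 g

Pure Fe2O3 = 382.6 × 0.6373 = 243.83 g.
n(Fe2O3) = 243.83 / 159.70 = 1.5268 mol.
Step 1 (Fe2O3:Fe = 1:2): theoretical n(Fe) = 3.0536 mol; at 95.84% yield, n(Fe) = 2.9266 mol.
Step 2 (Fe:FeCl3 = 2:2): theoretical n(FeCl3) = 2.9266 mol, so theoretical mass = 2.9266 × 162.20 = 474.69 g.
At 91.17% yield, actual mass of FeCl3 = 474.69 × 0.9117 = 432.78 g.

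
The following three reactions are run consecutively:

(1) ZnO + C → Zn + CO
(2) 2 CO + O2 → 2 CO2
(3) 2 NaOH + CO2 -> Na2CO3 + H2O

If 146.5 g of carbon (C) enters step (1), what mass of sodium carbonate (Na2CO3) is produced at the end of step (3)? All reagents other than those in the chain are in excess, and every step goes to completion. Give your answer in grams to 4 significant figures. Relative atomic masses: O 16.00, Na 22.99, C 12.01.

1293 g

M(C) = 12.01 g/mol.
M(Na2CO3) = 2(22.99) + 12.01 + 3(16.00) = 105.99 g/mol.
n(C) = 146.5 / 12.01 = 12.198 mol.
Reaction (1): C→CO ratio 1:1 ⇒ n(CO) = 12.198 mol.
Reaction (2): CO→CO2 ratio 2:2 ⇒ n(CO2) = 12.198 mol.
Reaction (3): CO2→Na2CO3 ratio 1:1 ⇒ n(Na2CO3) = 12.198 mol.
Mass of Na2CO3 = 12.198 × 105.99 = 1292.9 g.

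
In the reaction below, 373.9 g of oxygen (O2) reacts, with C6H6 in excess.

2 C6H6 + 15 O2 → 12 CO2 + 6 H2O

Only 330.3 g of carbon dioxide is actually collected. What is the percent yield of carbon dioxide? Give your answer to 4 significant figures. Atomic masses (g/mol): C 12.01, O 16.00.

M(O2) = 2(16.00) = 32.00 g/mol.
M(CO2) = 12.01 + 2(16.00) = 44.01 g/mol.
n(O2) = 373.90 g / 32.00 g/mol = 11.684 mol.
From the equation the O2:CO2 mole ratio is 15:12, so n(CO2) = 11.684 × 12/15 = 9.3475 mol.
Mass of CO2 = 9.3475 mol × 44.01 g/mol = 411.38 g.
This is the theoretical yield. Percent yield = 330.3 g / 411.38 g × 100% = 80.290%.

80.29 %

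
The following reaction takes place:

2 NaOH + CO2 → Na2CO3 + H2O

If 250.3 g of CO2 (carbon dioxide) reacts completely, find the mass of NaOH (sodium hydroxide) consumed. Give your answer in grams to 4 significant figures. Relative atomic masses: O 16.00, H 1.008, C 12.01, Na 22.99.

455.0 g

M(CO2) = 12.01 + 2(16.00) = 44.01 g/mol.
M(NaOH) = 22.99 + 16.00 + 1.008 = 39.998 g/mol.
n(CO2) = 250.30 g / 44.01 g/mol = 5.6873 mol.
From the equation the CO2:NaOH mole ratio is 1:2, so n(NaOH) = 5.6873 × 2/1 = 11.375 mol.
Mass of NaOH = 11.375 mol × 39.998 g/mol = 454.96 g.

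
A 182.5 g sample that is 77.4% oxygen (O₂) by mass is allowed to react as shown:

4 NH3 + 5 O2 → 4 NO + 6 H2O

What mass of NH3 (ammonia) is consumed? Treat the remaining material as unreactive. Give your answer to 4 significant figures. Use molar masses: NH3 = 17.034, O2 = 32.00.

Mass of pure O2 = 182.5 g × 0.774 = 141.26 g.
n(O2) = 141.26 g / 32.00 g/mol = 4.4142 mol.
From the equation the O2:NH3 mole ratio is 5:4, so n(NH3) = 4.4142 × 4/5 = 3.5314 mol.
Mass of NH3 = 3.5314 mol × 17.034 g/mol = 60.153 g.

60.15 g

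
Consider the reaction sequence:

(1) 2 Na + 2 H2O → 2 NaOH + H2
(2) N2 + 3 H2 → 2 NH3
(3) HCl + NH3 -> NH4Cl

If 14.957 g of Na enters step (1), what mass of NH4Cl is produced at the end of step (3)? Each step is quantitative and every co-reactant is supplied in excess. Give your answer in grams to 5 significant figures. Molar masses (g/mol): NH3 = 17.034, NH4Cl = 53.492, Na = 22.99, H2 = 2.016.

11.600 g

n(Na) = 14.957 / 22.99 = 0.650587 mol.
Reaction (1): Na→H2 ratio 2:1 ⇒ n(H2) = 0.325294 mol.
Reaction (2): H2→NH3 ratio 3:2 ⇒ n(NH3) = 0.216862 mol.
Reaction (3): NH3→NH4Cl ratio 1:1 ⇒ n(NH4Cl) = 0.216862 mol.
Mass of NH4Cl = 0.216862 × 53.492 = 11.6004 g.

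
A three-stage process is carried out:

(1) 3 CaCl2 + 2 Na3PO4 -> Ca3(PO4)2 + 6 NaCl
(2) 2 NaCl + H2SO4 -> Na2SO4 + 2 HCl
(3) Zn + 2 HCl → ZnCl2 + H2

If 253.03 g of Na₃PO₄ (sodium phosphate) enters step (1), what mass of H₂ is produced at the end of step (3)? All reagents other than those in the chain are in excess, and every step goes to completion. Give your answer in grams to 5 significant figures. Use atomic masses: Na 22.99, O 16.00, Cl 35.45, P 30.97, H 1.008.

M(Na3PO4) = 3(22.99) + 30.97 + 4(16.00) = 163.94 g/mol.
M(H2) = 2(1.008) = 2.016 g/mol.
n(Na3PO4) = 253.03 / 163.94 = 1.54343 mol.
Reaction (1): Na3PO4→NaCl ratio 2:6 ⇒ n(NaCl) = 4.63029 mol.
Reaction (2): NaCl→HCl ratio 2:2 ⇒ n(HCl) = 4.63029 mol.
Reaction (3): HCl→H2 ratio 2:1 ⇒ n(H2) = 2.31515 mol.
Mass of H2 = 2.31515 × 2.016 = 4.66733 g.

4.6673 g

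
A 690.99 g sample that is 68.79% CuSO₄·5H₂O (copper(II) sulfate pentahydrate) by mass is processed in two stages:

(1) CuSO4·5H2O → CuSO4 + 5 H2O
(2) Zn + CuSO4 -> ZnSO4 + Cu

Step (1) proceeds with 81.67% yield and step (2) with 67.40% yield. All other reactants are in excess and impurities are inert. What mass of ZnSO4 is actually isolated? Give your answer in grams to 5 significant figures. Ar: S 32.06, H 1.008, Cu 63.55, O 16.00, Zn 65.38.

169.17 g

Pure CuSO4·5H2O = 690.99 × 0.6879 = 475.332 g.
M(CuSO4·5H2O) = 63.55 + 32.06 + 9(16.00) + 10(1.008) = 249.69 g/mol.
M(ZnSO4) = 65.38 + 32.06 + 4(16.00) = 161.44 g/mol.
n(CuSO4·5H2O) = 475.332 / 249.69 = 1.90369 mol.
Step 1 (CuSO4·5H2O:CuSO4 = 1:1): theoretical n(CuSO4) = 1.90369 mol; at 81.67% yield, n(CuSO4) = 1.55474 mol.
Step 2 (CuSO4:ZnSO4 = 1:1): theoretical n(ZnSO4) = 1.55474 mol, so theoretical mass = 1.55474 × 161.44 = 250.998 g.
At 67.40% yield, actual mass of ZnSO4 = 250.998 × 0.6740 = 169.172 g.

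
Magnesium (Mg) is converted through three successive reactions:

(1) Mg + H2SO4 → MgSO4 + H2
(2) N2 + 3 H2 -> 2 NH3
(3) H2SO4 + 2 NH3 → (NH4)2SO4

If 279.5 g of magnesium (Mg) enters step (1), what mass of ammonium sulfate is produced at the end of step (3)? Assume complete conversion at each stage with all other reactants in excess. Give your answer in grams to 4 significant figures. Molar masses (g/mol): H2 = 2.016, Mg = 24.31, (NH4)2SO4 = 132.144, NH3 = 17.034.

506.4 g

n(Mg) = 279.5 / 24.31 = 11.497 mol.
Reaction (1): Mg→H2 ratio 1:1 ⇒ n(H2) = 11.497 mol.
Reaction (2): H2→NH3 ratio 3:2 ⇒ n(NH3) = 7.6649 mol.
Reaction (3): NH3→(NH4)2SO4 ratio 2:1 ⇒ n((NH4)2SO4) = 3.8324 mol.
Mass of (NH4)2SO4 = 3.8324 × 132.144 = 506.43 g.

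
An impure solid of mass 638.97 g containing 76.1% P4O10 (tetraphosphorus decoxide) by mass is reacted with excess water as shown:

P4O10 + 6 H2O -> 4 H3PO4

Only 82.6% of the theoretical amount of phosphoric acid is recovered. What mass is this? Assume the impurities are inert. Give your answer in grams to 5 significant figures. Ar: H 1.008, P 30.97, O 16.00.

554.59 g

Pure P4O10 available = 638.97 g × 0.761 = 486.256 g.
M(P4O10) = 4(30.97) + 10(16.00) = 283.88 g/mol.
M(H3PO4) = 3(1.008) + 30.97 + 4(16.00) = 97.994 g/mol.
n(P4O10) = 486.256 g / 283.88 g/mol = 1.71289 mol.
From the equation the P4O10:H3PO4 mole ratio is 1:4, so n(H3PO4) = 1.71289 × 4/1 = 6.85157 mol.
Mass of H3PO4 = 6.85157 mol × 97.994 g/mol = 671.413 g.
Actual mass collected = 671.413 g × 0.826 = 554.587 g.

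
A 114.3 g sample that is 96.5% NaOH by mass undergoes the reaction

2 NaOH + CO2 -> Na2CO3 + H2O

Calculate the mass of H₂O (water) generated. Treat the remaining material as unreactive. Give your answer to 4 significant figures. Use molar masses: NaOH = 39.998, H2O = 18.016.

Mass of pure NaOH = 114.3 g × 0.965 = 110.30 g.
n(NaOH) = 110.30 g / 39.998 g/mol = 2.7576 mol.
From the equation the NaOH:H2O mole ratio is 2:1, so n(H2O) = 2.7576 × 1/2 = 1.3788 mol.
Mass of H2O = 1.3788 mol × 18.016 g/mol = 24.841 g.

24.84 g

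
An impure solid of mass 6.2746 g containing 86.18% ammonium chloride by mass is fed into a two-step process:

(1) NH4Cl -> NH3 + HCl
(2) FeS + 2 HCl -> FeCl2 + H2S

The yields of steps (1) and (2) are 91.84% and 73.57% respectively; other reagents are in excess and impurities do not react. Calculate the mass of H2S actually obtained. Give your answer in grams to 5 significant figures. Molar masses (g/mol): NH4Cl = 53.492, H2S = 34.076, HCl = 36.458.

Pure NH4Cl = 6.2746 × 0.8618 = 5.40745 g.
n(NH4Cl) = 5.40745 / 53.492 = 0.101089 mol.
Step 1 (NH4Cl:HCl = 1:1): theoretical n(HCl) = 0.101089 mol; at 91.84% yield, n(HCl) = 0.0928401 mol.
Step 2 (HCl:H2S = 2:1): theoretical n(H2S) = 0.0464200 mol, so theoretical mass = 0.0464200 × 34.076 = 1.58181 g.
At 73.57% yield, actual mass of H2S = 1.58181 × 0.7357 = 1.16374 g.

1.1637 g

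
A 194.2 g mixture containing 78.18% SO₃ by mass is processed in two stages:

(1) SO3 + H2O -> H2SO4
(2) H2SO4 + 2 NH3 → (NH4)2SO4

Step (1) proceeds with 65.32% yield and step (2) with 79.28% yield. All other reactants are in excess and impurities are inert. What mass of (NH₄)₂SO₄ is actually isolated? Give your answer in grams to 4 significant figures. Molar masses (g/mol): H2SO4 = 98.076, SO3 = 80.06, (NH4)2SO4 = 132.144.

129.8 g

Pure SO3 = 194.2 × 0.7818 = 151.83 g.
n(SO3) = 151.83 / 80.06 = 1.8964 mol.
Step 1 (SO3:H2SO4 = 1:1): theoretical n(H2SO4) = 1.8964 mol; at 65.32% yield, n(H2SO4) = 1.2387 mol.
Step 2 (H2SO4:(NH4)2SO4 = 1:1): theoretical n((NH4)2SO4) = 1.2387 mol, so theoretical mass = 1.2387 × 132.144 = 163.69 g.
At 79.28% yield, actual mass of (NH4)2SO4 = 163.69 × 0.7928 = 129.77 g.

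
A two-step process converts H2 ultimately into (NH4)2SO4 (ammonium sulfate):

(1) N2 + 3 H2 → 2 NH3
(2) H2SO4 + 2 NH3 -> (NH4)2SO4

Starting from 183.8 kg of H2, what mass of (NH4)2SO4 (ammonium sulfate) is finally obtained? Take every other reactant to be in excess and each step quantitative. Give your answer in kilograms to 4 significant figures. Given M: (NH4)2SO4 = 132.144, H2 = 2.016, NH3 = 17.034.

183.8 kg = 183800 g.
n(H2) = 183800 / 2.016 = 91171 mol.
Step 1 gives a 3:2 ratio of H2 to NH3, so n(NH3) = 60780 mol.
In step 2 the NH3:(NH4)2SO4 ratio is 2:1, so n((NH4)2SO4) = 30390 mol.
Mass of (NH4)2SO4 = 30390 × 132.144 = 4.0159 × 10^6 g = 4016 kg.

4016 kg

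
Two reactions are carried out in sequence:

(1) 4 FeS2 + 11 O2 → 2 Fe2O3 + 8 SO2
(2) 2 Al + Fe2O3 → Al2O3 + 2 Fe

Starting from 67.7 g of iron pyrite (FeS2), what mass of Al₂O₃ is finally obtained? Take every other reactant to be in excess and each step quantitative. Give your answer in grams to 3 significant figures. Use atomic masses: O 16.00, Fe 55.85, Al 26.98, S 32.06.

28.8 g

M(FeS2) = 55.85 + 2(32.06) = 119.97 g/mol.
M(Al2O3) = 2(26.98) + 3(16.00) = 101.96 g/mol.
n(FeS2) = 67.70 / 119.97 = 0.5643 mol.
Step 1 gives a 4:2 ratio of FeS2 to Fe2O3, so n(Fe2O3) = 0.2822 mol.
In step 2 the Fe2O3:Al2O3 ratio is 1:1, so n(Al2O3) = 0.2822 mol.
Mass of Al2O3 = 0.2822 × 101.96 = 28.77 g.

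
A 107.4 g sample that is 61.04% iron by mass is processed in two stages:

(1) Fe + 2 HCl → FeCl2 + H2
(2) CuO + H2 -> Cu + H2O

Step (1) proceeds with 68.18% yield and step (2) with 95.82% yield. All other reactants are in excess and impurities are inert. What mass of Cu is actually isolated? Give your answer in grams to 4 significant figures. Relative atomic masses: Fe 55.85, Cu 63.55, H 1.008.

48.73 g

Pure Fe = 107.4 × 0.6104 = 65.557 g.
M(Fe) = 55.85 g/mol.
M(Cu) = 63.55 g/mol.
n(Fe) = 65.557 / 55.85 = 1.1738 mol.
Step 1 (Fe:H2 = 1:1): theoretical n(H2) = 1.1738 mol; at 68.18% yield, n(H2) = 0.80030 mol.
Step 2 (H2:Cu = 1:1): theoretical n(Cu) = 0.80030 mol, so theoretical mass = 0.80030 × 63.55 = 50.859 g.
At 95.82% yield, actual mass of Cu = 50.859 × 0.9582 = 48.733 g.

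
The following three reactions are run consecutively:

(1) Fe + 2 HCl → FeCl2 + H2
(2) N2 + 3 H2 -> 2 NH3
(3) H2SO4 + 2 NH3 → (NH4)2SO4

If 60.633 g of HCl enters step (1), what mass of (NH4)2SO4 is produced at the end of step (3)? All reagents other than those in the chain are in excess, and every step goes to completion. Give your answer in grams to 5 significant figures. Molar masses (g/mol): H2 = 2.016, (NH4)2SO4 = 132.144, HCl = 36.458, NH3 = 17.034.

36.628 g

n(HCl) = 60.633 / 36.458 = 1.66309 mol.
Reaction (1): HCl→H2 ratio 2:1 ⇒ n(H2) = 0.831546 mol.
Reaction (2): H2→NH3 ratio 3:2 ⇒ n(NH3) = 0.554364 mol.
Reaction (3): NH3→(NH4)2SO4 ratio 2:1 ⇒ n((NH4)2SO4) = 0.277182 mol.
Mass of (NH4)2SO4 = 0.277182 × 132.144 = 36.6279 g.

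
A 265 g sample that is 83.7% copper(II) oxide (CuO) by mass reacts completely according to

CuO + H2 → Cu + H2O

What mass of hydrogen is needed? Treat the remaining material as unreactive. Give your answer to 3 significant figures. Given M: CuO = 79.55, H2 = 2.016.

5.62 g

Mass of pure CuO = 265 g × 0.837 = 221.8 g.
n(CuO) = 221.8 g / 79.55 g/mol = 2.788 mol.
From the equation the CuO:H2 mole ratio is 1:1, so n(H2) = 2.788 × 1/1 = 2.788 mol.
Mass of H2 = 2.788 mol × 2.016 g/mol = 5.621 g.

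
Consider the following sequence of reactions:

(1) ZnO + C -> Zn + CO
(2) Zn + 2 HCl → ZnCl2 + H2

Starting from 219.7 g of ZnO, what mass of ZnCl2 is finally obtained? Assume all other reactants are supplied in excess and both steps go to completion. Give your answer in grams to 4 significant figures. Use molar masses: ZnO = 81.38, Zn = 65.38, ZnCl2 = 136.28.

367.9 g

n(ZnO) = 219.70 / 81.38 = 2.6997 mol.
Step 1 gives a 1:1 ratio of ZnO to Zn, so n(Zn) = 2.6997 mol.
In step 2 the Zn:ZnCl2 ratio is 1:1, so n(ZnCl2) = 2.6997 mol.
Mass of ZnCl2 = 2.6997 × 136.28 = 367.91 g.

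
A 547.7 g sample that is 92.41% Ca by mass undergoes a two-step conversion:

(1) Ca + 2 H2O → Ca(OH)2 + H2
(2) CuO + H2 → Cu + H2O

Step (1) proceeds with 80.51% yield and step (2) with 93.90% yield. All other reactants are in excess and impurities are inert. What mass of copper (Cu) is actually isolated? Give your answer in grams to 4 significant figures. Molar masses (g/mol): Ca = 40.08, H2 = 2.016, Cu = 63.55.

606.7 g

Pure Ca = 547.7 × 0.9241 = 506.13 g.
n(Ca) = 506.13 / 40.08 = 12.628 mol.
Step 1 (Ca:H2 = 1:1): theoretical n(H2) = 12.628 mol; at 80.51% yield, n(H2) = 10.167 mol.
Step 2 (H2:Cu = 1:1): theoretical n(Cu) = 10.167 mol, so theoretical mass = 10.167 × 63.55 = 646.10 g.
At 93.90% yield, actual mass of Cu = 646.10 × 0.9390 = 606.69 g.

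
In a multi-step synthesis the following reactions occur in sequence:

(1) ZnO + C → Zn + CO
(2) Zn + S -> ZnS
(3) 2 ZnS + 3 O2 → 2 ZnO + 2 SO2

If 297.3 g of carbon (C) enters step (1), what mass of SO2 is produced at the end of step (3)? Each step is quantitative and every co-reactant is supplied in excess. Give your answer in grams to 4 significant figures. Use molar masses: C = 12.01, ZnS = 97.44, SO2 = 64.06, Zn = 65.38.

n(C) = 297.3 / 12.01 = 24.754 mol.
Reaction (1): C→Zn ratio 1:1 ⇒ n(Zn) = 24.754 mol.
Reaction (2): Zn→ZnS ratio 1:1 ⇒ n(ZnS) = 24.754 mol.
Reaction (3): ZnS→SO2 ratio 2:2 ⇒ n(SO2) = 24.754 mol.
Mass of SO2 = 24.754 × 64.06 = 1585.8 g.

1586 g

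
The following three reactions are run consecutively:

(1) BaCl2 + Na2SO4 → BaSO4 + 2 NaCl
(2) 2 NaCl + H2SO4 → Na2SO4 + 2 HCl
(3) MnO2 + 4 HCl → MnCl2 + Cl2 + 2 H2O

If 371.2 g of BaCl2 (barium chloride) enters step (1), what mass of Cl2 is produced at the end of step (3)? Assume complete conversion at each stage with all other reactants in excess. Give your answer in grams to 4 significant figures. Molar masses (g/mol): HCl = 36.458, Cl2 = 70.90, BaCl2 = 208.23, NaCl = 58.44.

63.19 g

n(BaCl2) = 371.2 / 208.23 = 1.7826 mol.
Reaction (1): BaCl2→NaCl ratio 1:2 ⇒ n(NaCl) = 3.5653 mol.
Reaction (2): NaCl→HCl ratio 2:2 ⇒ n(HCl) = 3.5653 mol.
Reaction (3): HCl→Cl2 ratio 4:1 ⇒ n(Cl2) = 0.89132 mol.
Mass of Cl2 = 0.89132 × 70.90 = 63.195 g.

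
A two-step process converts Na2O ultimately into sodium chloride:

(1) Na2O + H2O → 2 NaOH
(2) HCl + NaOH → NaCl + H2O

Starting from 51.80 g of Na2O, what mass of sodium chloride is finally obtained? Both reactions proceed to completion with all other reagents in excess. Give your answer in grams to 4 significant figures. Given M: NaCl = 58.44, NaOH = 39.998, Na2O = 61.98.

97.68 g

n(Na2O) = 51.800 / 61.98 = 0.83575 mol.
Step 1 gives a 1:2 ratio of Na2O to NaOH, so n(NaOH) = 1.6715 mol.
In step 2 the NaOH:NaCl ratio is 1:1, so n(NaCl) = 1.6715 mol.
Mass of NaCl = 1.6715 × 58.44 = 97.683 g.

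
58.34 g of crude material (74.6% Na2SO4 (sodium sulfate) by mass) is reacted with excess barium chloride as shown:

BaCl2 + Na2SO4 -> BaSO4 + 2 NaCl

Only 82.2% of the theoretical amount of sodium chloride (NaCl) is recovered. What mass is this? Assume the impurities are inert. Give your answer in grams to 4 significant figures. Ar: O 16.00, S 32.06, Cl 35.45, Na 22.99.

Pure Na2SO4 available = 58.34 g × 0.746 = 43.522 g.
M(Na2SO4) = 2(22.99) + 32.06 + 4(16.00) = 142.04 g/mol.
M(NaCl) = 22.99 + 35.45 = 58.44 g/mol.
n(Na2SO4) = 43.522 g / 142.04 g/mol = 0.30640 mol.
From the equation the Na2SO4:NaCl mole ratio is 1:2, so n(NaCl) = 0.30640 × 2/1 = 0.61281 mol.
Mass of NaCl = 0.61281 mol × 58.44 g/mol = 35.813 g.
Actual mass collected = 35.813 g × 0.822 = 29.438 g.

29.44 g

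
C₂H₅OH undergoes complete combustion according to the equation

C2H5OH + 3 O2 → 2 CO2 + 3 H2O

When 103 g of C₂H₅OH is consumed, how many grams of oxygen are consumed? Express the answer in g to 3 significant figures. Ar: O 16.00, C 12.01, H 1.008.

215 g

M(C2H5OH) = 2(12.01) + 6(1.008) + 16.00 = 46.068 g/mol.
M(O2) = 2(16.00) = 32.00 g/mol.
n(C2H5OH) = 103.0 g / 46.068 g/mol = 2.236 mol.
From the equation the C2H5OH:O2 mole ratio is 1:3, so n(O2) = 2.236 × 3/1 = 6.707 mol.
Mass of O2 = 6.707 mol × 32.00 g/mol = 214.6 g.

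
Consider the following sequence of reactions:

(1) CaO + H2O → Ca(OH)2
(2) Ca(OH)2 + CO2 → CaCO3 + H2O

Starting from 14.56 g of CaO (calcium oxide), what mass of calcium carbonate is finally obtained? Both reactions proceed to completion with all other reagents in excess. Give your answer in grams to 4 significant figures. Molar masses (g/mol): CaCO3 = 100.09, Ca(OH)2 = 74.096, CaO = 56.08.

n(CaO) = 14.560 / 56.08 = 0.25963 mol.
Step 1 gives a 1:1 ratio of CaO to Ca(OH)2, so n(Ca(OH)2) = 0.25963 mol.
In step 2 the Ca(OH)2:CaCO3 ratio is 1:1, so n(CaCO3) = 0.25963 mol.
Mass of CaCO3 = 0.25963 × 100.09 = 25.986 g.

25.99 g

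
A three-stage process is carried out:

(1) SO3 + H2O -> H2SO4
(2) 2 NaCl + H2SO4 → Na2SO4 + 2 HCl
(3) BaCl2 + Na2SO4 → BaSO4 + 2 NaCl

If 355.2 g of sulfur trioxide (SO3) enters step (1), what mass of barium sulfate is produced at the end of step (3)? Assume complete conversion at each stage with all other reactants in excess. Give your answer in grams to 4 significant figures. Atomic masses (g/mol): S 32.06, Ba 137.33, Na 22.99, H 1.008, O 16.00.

1035 g

M(SO3) = 32.06 + 3(16.00) = 80.06 g/mol.
M(BaSO4) = 137.33 + 32.06 + 4(16.00) = 233.39 g/mol.
n(SO3) = 355.2 / 80.06 = 4.4367 mol.
Reaction (1): SO3→H2SO4 ratio 1:1 ⇒ n(H2SO4) = 4.4367 mol.
Reaction (2): H2SO4→Na2SO4 ratio 1:1 ⇒ n(Na2SO4) = 4.4367 mol.
Reaction (3): Na2SO4→BaSO4 ratio 1:1 ⇒ n(BaSO4) = 4.4367 mol.
Mass of BaSO4 = 4.4367 × 233.39 = 1035.5 g.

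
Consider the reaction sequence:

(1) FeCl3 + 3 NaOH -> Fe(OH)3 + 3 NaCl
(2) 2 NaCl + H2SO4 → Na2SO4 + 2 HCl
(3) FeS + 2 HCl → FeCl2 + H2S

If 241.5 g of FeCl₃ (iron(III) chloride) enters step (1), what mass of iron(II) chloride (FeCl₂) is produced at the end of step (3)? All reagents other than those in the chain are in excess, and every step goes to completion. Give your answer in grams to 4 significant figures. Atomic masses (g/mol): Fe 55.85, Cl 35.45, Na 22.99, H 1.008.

283.1 g

M(FeCl3) = 55.85 + 3(35.45) = 162.20 g/mol.
M(FeCl2) = 55.85 + 2(35.45) = 126.75 g/mol.
n(FeCl3) = 241.5 / 162.20 = 1.4889 mol.
Reaction (1): FeCl3→NaCl ratio 1:3 ⇒ n(NaCl) = 4.4667 mol.
Reaction (2): NaCl→HCl ratio 2:2 ⇒ n(HCl) = 4.4667 mol.
Reaction (3): HCl→FeCl2 ratio 2:1 ⇒ n(FeCl2) = 2.2334 mol.
Mass of FeCl2 = 2.2334 × 126.75 = 283.08 g.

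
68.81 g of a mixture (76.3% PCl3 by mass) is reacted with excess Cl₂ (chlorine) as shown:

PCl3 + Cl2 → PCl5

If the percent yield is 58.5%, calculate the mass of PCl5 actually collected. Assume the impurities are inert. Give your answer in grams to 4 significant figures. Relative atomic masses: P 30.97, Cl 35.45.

Pure PCl3 available = 68.81 g × 0.763 = 52.502 g.
M(PCl3) = 30.97 + 3(35.45) = 137.32 g/mol.
M(PCl5) = 30.97 + 5(35.45) = 208.22 g/mol.
n(PCl3) = 52.502 g / 137.32 g/mol = 0.38233 mol.
From the equation the PCl3:PCl5 mole ratio is 1:1, so n(PCl5) = 0.38233 × 1/1 = 0.38233 mol.
Mass of PCl5 = 0.38233 mol × 208.22 g/mol = 79.609 g.
Actual mass collected = 79.609 g × 0.585 = 46.572 g.

46.57 g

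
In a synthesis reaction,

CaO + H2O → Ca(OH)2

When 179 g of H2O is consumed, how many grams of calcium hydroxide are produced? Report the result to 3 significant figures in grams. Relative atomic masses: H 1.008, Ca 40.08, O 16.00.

736 g

M(H2O) = 2(1.008) + 16.00 = 18.016 g/mol.
M(Ca(OH)2) = 40.08 + 2(16.00) + 2(1.008) = 74.096 g/mol.
n(H2O) = 179.0 g / 18.016 g/mol = 9.936 mol.
From the equation the H2O:Ca(OH)2 mole ratio is 1:1, so n(Ca(OH)2) = 9.936 × 1/1 = 9.936 mol.
Mass of Ca(OH)2 = 9.936 mol × 74.096 g/mol = 736.2 g.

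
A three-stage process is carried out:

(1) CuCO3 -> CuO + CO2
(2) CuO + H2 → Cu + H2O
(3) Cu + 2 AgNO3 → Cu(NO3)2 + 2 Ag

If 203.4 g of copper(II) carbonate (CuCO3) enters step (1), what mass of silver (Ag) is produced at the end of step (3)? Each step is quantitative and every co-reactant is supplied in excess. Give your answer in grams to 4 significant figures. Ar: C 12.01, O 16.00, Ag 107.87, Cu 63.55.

355.1 g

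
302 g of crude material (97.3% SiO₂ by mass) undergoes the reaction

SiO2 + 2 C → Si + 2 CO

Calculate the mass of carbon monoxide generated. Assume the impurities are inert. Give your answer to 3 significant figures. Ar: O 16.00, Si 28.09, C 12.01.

Mass of pure SiO2 = 302 g × 0.973 = 293.8 g.
M(SiO2) = 28.09 + 2(16.00) = 60.09 g/mol.
M(CO) = 12.01 + 16.00 = 28.01 g/mol.
n(SiO2) = 293.8 g / 60.09 g/mol = 4.890 mol.
From the equation the SiO2:CO mole ratio is 1:2, so n(CO) = 4.890 × 2/1 = 9.780 mol.
Mass of CO = 9.780 mol × 28.01 g/mol = 273.9 g.

274 g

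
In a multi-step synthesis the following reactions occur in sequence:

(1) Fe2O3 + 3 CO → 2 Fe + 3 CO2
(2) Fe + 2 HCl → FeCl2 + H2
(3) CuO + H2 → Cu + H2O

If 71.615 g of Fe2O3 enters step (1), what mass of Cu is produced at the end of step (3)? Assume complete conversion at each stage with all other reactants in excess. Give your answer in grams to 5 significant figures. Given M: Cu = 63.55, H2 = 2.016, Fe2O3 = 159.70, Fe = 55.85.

56.996 g

n(Fe2O3) = 71.615 / 159.70 = 0.448435 mol.
Reaction (1): Fe2O3→Fe ratio 1:2 ⇒ n(Fe) = 0.896869 mol.
Reaction (2): Fe→H2 ratio 1:1 ⇒ n(H2) = 0.896869 mol.
Reaction (3): H2→Cu ratio 1:1 ⇒ n(Cu) = 0.896869 mol.
Mass of Cu = 0.896869 × 63.55 = 56.9960 g.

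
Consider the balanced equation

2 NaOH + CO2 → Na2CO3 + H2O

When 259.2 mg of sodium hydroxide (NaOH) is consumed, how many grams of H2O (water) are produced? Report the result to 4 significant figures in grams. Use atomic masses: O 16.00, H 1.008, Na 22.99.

M(NaOH) = 22.99 + 16.00 + 1.008 = 39.998 g/mol.
M(H2O) = 2(1.008) + 16.00 = 18.016 g/mol.
Convert: 259.2 mg = 0.25920 g.
n(NaOH) = 0.25920 g / 39.998 g/mol = 0.0064803 mol.
From the equation the NaOH:H2O mole ratio is 2:1, so n(H2O) = 0.0064803 × 1/2 = 0.0032402 mol.
Mass of H2O = 0.0032402 mol × 18.016 g/mol = 0.058375 g.

0.05837 g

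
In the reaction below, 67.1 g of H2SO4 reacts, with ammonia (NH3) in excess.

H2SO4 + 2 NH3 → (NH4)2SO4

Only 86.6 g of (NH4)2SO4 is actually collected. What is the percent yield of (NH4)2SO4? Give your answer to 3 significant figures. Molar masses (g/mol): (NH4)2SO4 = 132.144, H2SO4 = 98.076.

n(H2SO4) = 67.10 g / 98.076 g/mol = 0.6842 mol.
From the equation the H2SO4:(NH4)2SO4 mole ratio is 1:1, so n((NH4)2SO4) = 0.6842 × 1/1 = 0.6842 mol.
Mass of (NH4)2SO4 = 0.6842 mol × 132.144 g/mol = 90.41 g.
This is the theoretical yield. Percent yield = 86.6 g / 90.41 g × 100% = 95.79%.

95.8 %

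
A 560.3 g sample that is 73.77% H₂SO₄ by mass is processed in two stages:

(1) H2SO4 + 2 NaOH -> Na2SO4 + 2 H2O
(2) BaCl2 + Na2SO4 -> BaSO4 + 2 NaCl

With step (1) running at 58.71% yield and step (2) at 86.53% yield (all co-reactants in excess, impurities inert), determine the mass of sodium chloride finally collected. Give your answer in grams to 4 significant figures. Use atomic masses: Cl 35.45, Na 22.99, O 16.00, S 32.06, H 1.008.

Pure H2SO4 = 560.3 × 0.7377 = 413.33 g.
M(H2SO4) = 2(1.008) + 32.06 + 4(16.00) = 98.076 g/mol.
M(NaCl) = 22.99 + 35.45 = 58.44 g/mol.
n(H2SO4) = 413.33 / 98.076 = 4.2144 mol.
Step 1 (H2SO4:Na2SO4 = 1:1): theoretical n(Na2SO4) = 4.2144 mol; at 58.71% yield, n(Na2SO4) = 2.4743 mol.
Step 2 (Na2SO4:NaCl = 1:2): theoretical n(NaCl) = 4.9486 mol, so theoretical mass = 4.9486 × 58.44 = 289.19 g.
At 86.53% yield, actual mass of NaCl = 289.19 × 0.8653 = 250.24 g.

250.2 g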